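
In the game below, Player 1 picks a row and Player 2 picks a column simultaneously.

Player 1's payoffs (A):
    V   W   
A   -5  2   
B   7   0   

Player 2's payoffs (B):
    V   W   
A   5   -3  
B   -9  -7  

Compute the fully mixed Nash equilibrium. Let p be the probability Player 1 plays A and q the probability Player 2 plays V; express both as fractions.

p = 1/5, q = 1/7

In a mixed NE each player is indifferent between their pure strategies, so the opponent's mix sets the indifference.
Player 2 indifferent between V and W: p·5 + (1−p)·(-9) = p·(-3) + (1−p)·(-7) ⟹ (-9) + 14p = (-7) + 4p ⟹ p = 1/5.
Player 1 indifferent between A and B: q·(-5) + (1−q)·2 = q·7 + (1−q)·0 ⟹ 2 + (-7)q = 0 + 7q ⟹ q = 1/7.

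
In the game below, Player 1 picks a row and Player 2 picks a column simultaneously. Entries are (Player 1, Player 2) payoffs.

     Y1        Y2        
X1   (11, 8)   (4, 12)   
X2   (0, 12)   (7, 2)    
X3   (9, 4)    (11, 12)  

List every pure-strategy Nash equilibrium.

(X3, Y2)

Check mutual best responses: a cell is a NE iff neither player can gain by unilaterally deviating.
Player 1's best responses — vs Y1: X1 (payoff 11); vs Y2: X3 (payoff 11).
Player 2's best responses — vs X1: Y2 (payoff 12); vs X2: Y1 (payoff 12); vs X3: Y2 (payoff 12).
The only mutual best response is (X3, Y2); neither player gains by switching there.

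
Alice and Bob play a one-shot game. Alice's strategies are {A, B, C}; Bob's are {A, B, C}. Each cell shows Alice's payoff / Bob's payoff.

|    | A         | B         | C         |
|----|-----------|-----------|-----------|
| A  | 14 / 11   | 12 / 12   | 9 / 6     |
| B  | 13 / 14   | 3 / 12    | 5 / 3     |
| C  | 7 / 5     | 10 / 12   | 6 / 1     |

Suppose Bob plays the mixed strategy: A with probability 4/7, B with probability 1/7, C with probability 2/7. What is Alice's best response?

A

Alice's best reply maximizes expected payoff against the mix.
A: (4/7)·14 + (1/7)·12 + (2/7)·9 = 86/7
B: (4/7)·13 + (1/7)·3 + (2/7)·5 = 65/7
C: (4/7)·7 + (1/7)·10 + (2/7)·6 = 50/7
Highest expected payoff is 86/7, from A.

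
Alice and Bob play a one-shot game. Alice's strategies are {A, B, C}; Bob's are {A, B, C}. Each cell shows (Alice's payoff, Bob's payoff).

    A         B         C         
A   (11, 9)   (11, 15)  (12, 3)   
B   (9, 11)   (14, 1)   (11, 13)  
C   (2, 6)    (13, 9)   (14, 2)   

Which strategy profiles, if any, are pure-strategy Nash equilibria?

None

Check mutual best responses: a cell is a NE iff neither player can gain by unilaterally deviating.
Alice's best responses — vs A: A (payoff 11); vs B: B (payoff 14); vs C: C (payoff 14).
Bob's best responses — vs A: B (payoff 15); vs B: C (payoff 13); vs C: B (payoff 9).
No cell has both players best-responding. For instance, Alice's best reply to B is B, but against B Bob prefers C over B.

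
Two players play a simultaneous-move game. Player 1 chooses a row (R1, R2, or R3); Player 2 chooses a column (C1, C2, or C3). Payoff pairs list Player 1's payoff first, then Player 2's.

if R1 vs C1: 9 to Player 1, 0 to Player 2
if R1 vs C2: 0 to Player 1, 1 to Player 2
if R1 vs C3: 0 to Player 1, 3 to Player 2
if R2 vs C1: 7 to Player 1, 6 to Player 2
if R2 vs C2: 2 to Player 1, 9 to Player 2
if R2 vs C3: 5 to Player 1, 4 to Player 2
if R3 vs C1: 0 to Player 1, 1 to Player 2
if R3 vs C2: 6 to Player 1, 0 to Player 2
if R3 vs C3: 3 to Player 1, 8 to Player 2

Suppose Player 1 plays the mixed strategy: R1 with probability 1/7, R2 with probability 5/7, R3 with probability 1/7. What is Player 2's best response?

Compute Player 2's expected payoff from each pure strategy against the given mix.
C1: (1/7)·0 + (5/7)·6 + (1/7)·1 = 31/7
C2: (1/7)·1 + (5/7)·9 + (1/7)·0 = 46/7
C3: (1/7)·3 + (5/7)·4 + (1/7)·8 = 31/7
Highest expected payoff is 46/7, from C2.

C2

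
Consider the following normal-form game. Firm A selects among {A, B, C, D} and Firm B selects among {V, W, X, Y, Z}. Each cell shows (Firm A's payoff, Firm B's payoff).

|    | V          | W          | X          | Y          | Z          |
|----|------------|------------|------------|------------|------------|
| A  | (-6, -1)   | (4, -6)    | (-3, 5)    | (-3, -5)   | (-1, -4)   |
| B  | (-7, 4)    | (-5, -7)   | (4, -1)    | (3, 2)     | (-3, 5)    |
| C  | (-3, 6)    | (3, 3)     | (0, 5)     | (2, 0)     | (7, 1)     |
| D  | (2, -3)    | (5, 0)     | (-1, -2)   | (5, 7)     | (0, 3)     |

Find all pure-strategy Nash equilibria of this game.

(D, Y)

A profile is a Nash equilibrium when each player is best-responding to the other.
Firm A's best responses — vs V: D (payoff 2); vs W: D (payoff 5); vs X: B (payoff 4); vs Y: D (payoff 5); vs Z: C (payoff 7).
Firm B's best responses — vs A: X (payoff 5); vs B: Z (payoff 5); vs C: V (payoff 6); vs D: Y (payoff 7).
The only mutual best response is (D, Y); neither player gains by switching there.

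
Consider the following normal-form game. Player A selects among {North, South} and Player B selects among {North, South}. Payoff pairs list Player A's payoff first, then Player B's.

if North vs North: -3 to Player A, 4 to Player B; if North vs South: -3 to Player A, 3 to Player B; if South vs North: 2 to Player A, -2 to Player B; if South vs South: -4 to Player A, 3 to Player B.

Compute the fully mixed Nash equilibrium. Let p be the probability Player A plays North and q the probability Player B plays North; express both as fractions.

Each player's mixing probability is pinned down by making the *other* player indifferent.
Player B indifferent between North and South: p·4 + (1−p)·(-2) = p·3 + (1−p)·3 ⟹ (-2) + 6p = 3 + 0p ⟹ p = 5/6.
Player A indifferent between North and South: q·(-3) + (1−q)·(-3) = q·2 + (1−q)·(-4) ⟹ (-3) + 0q = (-4) + 6q ⟹ q = 1/6.

p = 5/6, q = 1/6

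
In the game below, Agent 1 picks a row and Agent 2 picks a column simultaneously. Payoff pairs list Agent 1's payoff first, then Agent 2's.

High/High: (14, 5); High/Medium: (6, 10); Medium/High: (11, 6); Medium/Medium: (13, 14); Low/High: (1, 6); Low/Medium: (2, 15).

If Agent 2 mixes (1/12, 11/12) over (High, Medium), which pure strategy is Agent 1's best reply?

Agent 1's best reply maximizes expected payoff against the mix.
High: (1/12)·14 + (11/12)·6 = 20/3
Medium: (1/12)·11 + (11/12)·13 = 77/6
Low: (1/12)·1 + (11/12)·2 = 23/12
Highest expected payoff is 77/6, from Medium.

Medium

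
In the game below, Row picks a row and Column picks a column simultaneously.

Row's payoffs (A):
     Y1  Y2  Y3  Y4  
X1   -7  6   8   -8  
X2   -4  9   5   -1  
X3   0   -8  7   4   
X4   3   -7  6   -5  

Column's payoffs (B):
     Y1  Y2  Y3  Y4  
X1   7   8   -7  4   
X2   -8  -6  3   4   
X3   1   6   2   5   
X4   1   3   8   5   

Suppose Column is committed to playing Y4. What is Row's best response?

With Column fixed at Y4, Row's payoffs are: X1 → -8, X2 → -1, X3 → 4, X4 → -5.
The maximum is 4, achieved by X3.

X3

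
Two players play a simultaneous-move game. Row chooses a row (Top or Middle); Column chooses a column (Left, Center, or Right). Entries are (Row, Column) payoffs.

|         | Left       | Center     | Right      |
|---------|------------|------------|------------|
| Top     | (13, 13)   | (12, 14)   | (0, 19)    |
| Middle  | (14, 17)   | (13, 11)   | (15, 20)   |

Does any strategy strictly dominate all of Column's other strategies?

Right

Check whether one of Column's strategies beats all alternatives regardless of what the opponent does.
Right strictly dominates: vs Top: 19 > each of {13, 14}; vs Middle: 20 > each of {17, 11}.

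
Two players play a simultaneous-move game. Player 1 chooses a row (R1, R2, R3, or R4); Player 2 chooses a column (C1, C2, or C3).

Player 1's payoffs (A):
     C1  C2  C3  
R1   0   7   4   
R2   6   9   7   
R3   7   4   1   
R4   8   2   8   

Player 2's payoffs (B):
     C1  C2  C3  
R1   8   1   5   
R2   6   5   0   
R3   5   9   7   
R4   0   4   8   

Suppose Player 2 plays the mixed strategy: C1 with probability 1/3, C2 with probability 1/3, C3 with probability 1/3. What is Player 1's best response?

R2

Player 1's best reply maximizes expected payoff against the mix.
R1: (1/3)·0 + (1/3)·7 + (1/3)·4 = 11/3
R2: (1/3)·6 + (1/3)·9 + (1/3)·7 = 22/3
R3: (1/3)·7 + (1/3)·4 + (1/3)·1 = 4
R4: (1/3)·8 + (1/3)·2 + (1/3)·8 = 6
Highest expected payoff is 22/3, from R2.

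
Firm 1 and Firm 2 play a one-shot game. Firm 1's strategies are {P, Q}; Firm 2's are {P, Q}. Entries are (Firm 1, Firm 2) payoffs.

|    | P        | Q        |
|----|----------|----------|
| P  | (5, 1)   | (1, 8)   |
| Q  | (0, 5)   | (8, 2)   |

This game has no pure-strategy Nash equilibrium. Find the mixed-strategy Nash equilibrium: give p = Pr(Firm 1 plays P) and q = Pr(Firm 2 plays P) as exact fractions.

p = 3/10, q = 7/12

Each player's mixing probability is pinned down by making the *other* player indifferent.
Firm 2 indifferent between P and Q: p·1 + (1−p)·5 = p·8 + (1−p)·2 ⟹ 5 + (-4)p = 2 + 6p ⟹ p = 3/10.
Firm 1 indifferent between P and Q: q·5 + (1−q)·1 = q·0 + (1−q)·8 ⟹ 1 + 4q = 8 + (-8)q ⟹ q = 7/12.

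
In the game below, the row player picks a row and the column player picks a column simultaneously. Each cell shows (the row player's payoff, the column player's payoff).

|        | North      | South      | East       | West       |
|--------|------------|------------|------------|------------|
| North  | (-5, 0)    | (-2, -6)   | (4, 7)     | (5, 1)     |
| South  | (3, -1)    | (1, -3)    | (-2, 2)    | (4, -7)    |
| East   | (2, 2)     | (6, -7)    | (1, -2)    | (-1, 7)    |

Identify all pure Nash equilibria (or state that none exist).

(North, East)

A profile is a Nash equilibrium when each player is best-responding to the other.
The row player's best responses — vs North: South (payoff 3); vs South: East (payoff 6); vs East: North (payoff 4); vs West: North (payoff 5).
The column player's best responses — vs North: East (payoff 7); vs South: East (payoff 2); vs East: West (payoff 7).
The only mutual best response is (North, East); neither player gains by switching there.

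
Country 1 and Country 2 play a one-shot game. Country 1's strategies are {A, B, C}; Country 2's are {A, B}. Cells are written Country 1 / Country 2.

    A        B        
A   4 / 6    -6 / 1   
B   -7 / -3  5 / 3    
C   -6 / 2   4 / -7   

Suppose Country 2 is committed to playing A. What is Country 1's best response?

With Country 2 fixed at A, Country 1's payoffs are: A → 4, B → -7, C → -6.
The maximum is 4, achieved by A.

A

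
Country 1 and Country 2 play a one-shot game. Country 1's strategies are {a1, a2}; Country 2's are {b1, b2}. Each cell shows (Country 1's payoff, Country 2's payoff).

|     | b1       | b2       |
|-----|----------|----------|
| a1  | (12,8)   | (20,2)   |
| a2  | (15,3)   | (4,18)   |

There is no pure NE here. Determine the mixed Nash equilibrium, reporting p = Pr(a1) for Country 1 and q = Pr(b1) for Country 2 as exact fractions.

Each player's mixing probability is pinned down by making the *other* player indifferent.
Country 2 indifferent between b1 and b2: p·8 + (1−p)·3 = p·2 + (1−p)·18 ⟹ 3 + 5p = 18 + (-16)p ⟹ p = 5/7.
Country 1 indifferent between a1 and a2: q·12 + (1−q)·20 = q·15 + (1−q)·4 ⟹ 20 + (-8)q = 4 + 11q ⟹ q = 16/19.

p = 5/7, q = 16/19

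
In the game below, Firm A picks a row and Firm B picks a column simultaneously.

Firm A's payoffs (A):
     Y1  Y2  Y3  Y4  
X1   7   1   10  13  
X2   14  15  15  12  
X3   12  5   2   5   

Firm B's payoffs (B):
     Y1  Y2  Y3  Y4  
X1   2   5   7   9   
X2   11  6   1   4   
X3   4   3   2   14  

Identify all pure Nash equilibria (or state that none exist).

Check mutual best responses: a cell is a NE iff neither player can gain by unilaterally deviating.
Firm A's best responses — vs Y1: X2 (payoff 14); vs Y2: X2 (payoff 15); vs Y3: X2 (payoff 15); vs Y4: X1 (payoff 13).
Firm B's best responses — vs X1: Y4 (payoff 9); vs X2: Y1 (payoff 11); vs X3: Y4 (payoff 14).
Mutual best responses occur at (X1, Y4) and (X2, Y1); at each, neither player gains by switching.

(X1, Y4) and (X2, Y1)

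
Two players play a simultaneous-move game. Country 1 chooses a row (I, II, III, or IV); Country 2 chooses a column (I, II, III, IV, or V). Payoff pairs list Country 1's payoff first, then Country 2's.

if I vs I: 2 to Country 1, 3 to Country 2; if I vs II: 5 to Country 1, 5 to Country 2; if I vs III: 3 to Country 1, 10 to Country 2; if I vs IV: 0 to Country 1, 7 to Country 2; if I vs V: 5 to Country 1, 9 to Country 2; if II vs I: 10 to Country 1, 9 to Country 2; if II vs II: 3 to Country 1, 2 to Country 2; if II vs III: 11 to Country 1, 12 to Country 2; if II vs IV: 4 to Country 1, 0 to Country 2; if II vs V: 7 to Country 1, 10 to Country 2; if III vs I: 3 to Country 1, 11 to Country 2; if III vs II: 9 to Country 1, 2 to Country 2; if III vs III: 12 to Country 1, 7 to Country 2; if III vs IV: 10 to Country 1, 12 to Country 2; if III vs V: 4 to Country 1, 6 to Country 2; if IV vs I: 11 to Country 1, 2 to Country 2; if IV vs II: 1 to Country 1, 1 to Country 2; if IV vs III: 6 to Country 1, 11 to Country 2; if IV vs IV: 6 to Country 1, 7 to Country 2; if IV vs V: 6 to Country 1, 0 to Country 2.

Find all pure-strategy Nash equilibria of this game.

Find each player's best response to every opponent strategy; NE are the intersections.
Country 1's best responses — vs I: IV (payoff 11); vs II: III (payoff 9); vs III: III (payoff 12); vs IV: III (payoff 10); vs V: II (payoff 7).
Country 2's best responses — vs I: III (payoff 10); vs II: III (payoff 12); vs III: IV (payoff 12); vs IV: III (payoff 11).
The only mutual best response is (III, IV); neither player gains by switching there.

(III, IV)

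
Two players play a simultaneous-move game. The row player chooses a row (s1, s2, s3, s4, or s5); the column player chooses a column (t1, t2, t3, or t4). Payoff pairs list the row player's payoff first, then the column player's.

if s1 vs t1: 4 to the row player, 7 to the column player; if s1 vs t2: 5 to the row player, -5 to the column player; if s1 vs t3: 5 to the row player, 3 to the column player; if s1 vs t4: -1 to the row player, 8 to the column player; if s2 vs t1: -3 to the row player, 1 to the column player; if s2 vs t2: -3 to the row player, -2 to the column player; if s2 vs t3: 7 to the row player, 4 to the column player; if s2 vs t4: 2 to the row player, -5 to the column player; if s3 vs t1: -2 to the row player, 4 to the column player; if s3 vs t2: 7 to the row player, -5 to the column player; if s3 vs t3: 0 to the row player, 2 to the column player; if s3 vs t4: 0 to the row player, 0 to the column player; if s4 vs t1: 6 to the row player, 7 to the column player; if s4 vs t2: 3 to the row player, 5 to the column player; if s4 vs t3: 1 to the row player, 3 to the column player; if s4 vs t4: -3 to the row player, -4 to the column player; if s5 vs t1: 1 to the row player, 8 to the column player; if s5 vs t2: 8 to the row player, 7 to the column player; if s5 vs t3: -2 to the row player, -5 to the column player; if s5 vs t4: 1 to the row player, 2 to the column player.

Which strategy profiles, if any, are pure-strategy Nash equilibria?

(s2, t3) and (s4, t1)

A profile is a Nash equilibrium when each player is best-responding to the other.
The row player's best responses — vs t1: s4 (payoff 6); vs t2: s5 (payoff 8); vs t3: s2 (payoff 7); vs t4: s2 (payoff 2).
The column player's best responses — vs s1: t4 (payoff 8); vs s2: t3 (payoff 4); vs s3: t1 (payoff 4); vs s4: t1 (payoff 7); vs s5: t1 (payoff 8).
Mutual best responses occur at (s2, t3) and (s4, t1); at each, neither player gains by switching.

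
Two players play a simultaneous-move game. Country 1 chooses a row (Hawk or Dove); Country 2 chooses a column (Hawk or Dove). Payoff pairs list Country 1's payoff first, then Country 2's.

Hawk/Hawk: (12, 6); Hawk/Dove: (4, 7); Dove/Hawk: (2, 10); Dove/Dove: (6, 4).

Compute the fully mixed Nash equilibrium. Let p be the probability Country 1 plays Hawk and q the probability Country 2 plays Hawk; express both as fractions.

p = 6/7, q = 1/6

In a mixed NE each player is indifferent between their pure strategies, so the opponent's mix sets the indifference.
Country 2 indifferent between Hawk and Dove: p·6 + (1−p)·10 = p·7 + (1−p)·4 ⟹ 10 + (-4)p = 4 + 3p ⟹ p = 6/7.
Country 1 indifferent between Hawk and Dove: q·12 + (1−q)·4 = q·2 + (1−q)·6 ⟹ 4 + 8q = 6 + (-4)q ⟹ q = 1/6.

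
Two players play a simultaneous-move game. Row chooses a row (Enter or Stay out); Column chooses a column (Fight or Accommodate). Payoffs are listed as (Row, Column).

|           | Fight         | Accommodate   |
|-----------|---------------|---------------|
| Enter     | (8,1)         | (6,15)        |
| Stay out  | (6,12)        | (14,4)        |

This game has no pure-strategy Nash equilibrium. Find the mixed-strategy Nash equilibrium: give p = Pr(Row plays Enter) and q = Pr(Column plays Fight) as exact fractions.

Each player's mixing probability is pinned down by making the *other* player indifferent.
Column indifferent between Fight and Accommodate: p·1 + (1−p)·12 = p·15 + (1−p)·4 ⟹ 12 + (-11)p = 4 + 11p ⟹ p = 4/11.
Row indifferent between Enter and Stay out: q·8 + (1−q)·6 = q·6 + (1−q)·14 ⟹ 6 + 2q = 14 + (-8)q ⟹ q = 4/5.

p = 4/11, q = 4/5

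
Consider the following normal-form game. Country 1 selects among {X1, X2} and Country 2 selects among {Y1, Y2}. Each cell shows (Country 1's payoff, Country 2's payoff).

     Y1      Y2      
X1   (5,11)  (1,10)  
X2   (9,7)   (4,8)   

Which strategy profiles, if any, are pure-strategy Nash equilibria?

Find each player's best response to every opponent strategy; NE are the intersections.
Country 1's best responses — vs Y1: X2 (payoff 9); vs Y2: X2 (payoff 4).
Country 2's best responses — vs X1: Y1 (payoff 11); vs X2: Y2 (payoff 8).
The only mutual best response is (X2, Y2); neither player gains by switching there.

(X2, Y2)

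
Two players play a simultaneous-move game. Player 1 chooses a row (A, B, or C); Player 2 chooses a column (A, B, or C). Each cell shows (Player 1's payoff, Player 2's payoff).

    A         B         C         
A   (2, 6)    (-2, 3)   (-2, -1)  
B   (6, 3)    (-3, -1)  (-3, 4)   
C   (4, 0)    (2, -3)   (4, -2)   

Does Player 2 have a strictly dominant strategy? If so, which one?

No strictly dominant strategy

A strategy is strictly dominant if it gives Player 2 a strictly higher payoff than every other strategy, against every choice by the opponent.
A is not dominant: against B, C gives 4 > 3.
B is not dominant: against A, A gives 6 > 3.
C is not dominant: against A, A gives 6 > -1.
No single strategy is best against every opponent action.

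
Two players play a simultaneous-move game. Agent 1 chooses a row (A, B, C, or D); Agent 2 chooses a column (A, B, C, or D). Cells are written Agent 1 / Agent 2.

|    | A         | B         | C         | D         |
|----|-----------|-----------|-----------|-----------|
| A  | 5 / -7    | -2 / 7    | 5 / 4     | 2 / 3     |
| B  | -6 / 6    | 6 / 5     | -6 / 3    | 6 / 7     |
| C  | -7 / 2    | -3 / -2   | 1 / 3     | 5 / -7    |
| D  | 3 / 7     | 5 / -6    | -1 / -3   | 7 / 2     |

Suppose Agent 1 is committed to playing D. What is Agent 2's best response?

With Agent 1 fixed at D, Agent 2's payoffs are: A → 7, B → -6, C → -3, D → 2.
The maximum is 7, achieved by A.

A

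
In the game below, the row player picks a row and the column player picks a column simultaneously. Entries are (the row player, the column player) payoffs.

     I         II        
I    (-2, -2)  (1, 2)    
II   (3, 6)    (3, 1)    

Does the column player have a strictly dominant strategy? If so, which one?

None

Check whether one of the column player's strategies beats all alternatives regardless of what the opponent does.
I is not dominant: against I, II gives 2 > -2.
II is not dominant: against II, I gives 6 > 1.
No single strategy is best against every opponent action.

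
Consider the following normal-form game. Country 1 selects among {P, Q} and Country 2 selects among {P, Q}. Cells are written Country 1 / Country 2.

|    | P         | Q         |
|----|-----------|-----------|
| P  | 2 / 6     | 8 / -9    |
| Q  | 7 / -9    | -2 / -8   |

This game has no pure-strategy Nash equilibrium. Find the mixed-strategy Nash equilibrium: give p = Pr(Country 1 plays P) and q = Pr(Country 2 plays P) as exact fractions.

p = 1/16, q = 2/3

Each player's mixing probability is pinned down by making the *other* player indifferent.
Country 2 indifferent between P and Q: p·6 + (1−p)·(-9) = p·(-9) + (1−p)·(-8) ⟹ (-9) + 15p = (-8) + (-1)p ⟹ p = 1/16.
Country 1 indifferent between P and Q: q·2 + (1−q)·8 = q·7 + (1−q)·(-2) ⟹ 8 + (-6)q = (-2) + 9q ⟹ q = 2/3.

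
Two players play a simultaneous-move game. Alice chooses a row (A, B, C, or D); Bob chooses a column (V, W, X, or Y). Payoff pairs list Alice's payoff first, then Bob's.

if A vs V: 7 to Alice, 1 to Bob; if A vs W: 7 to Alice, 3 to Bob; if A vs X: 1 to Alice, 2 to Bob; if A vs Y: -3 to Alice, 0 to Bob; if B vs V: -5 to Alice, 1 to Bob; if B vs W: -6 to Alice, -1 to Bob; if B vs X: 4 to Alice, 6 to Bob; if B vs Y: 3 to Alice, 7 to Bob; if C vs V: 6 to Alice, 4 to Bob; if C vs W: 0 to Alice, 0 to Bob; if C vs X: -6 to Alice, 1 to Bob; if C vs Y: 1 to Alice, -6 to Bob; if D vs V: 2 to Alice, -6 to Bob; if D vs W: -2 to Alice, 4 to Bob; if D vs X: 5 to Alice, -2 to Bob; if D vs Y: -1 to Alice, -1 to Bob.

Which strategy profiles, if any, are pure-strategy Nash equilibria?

Find each player's best response to every opponent strategy; NE are the intersections.
Alice's best responses — vs V: A (payoff 7); vs W: A (payoff 7); vs X: D (payoff 5); vs Y: B (payoff 3).
Bob's best responses — vs A: W (payoff 3); vs B: Y (payoff 7); vs C: V (payoff 4); vs D: W (payoff 4).
Mutual best responses occur at (A, W) and (B, Y); at each, neither player gains by switching.

(A, W) and (B, Y)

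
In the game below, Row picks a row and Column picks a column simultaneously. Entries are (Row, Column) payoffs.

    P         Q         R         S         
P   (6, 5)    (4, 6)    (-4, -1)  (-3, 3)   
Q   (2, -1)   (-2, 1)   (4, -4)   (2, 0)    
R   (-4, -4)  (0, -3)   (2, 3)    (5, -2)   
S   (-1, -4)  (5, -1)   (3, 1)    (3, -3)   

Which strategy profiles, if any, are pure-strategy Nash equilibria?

Find each player's best response to every opponent strategy; NE are the intersections.
Row's best responses — vs P: P (payoff 6); vs Q: S (payoff 5); vs R: Q (payoff 4); vs S: R (payoff 5).
Column's best responses — vs P: Q (payoff 6); vs Q: Q (payoff 1); vs R: R (payoff 3); vs S: R (payoff 1).
No cell has both players best-responding. For instance, Row's best reply to R is Q, but against Q Column prefers Q over R.

There is no pure-strategy Nash equilibrium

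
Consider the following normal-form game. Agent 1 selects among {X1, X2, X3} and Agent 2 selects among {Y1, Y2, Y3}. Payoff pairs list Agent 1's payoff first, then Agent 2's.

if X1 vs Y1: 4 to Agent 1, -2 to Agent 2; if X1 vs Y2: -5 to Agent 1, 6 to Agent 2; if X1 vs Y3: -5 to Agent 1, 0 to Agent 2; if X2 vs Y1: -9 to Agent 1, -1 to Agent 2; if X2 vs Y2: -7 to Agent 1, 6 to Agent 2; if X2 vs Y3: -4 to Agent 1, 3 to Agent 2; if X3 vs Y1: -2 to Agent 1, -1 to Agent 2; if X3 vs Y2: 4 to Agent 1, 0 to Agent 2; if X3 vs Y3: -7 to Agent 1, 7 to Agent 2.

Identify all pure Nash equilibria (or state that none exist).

A profile is a Nash equilibrium when each player is best-responding to the other.
Agent 1's best responses — vs Y1: X1 (payoff 4); vs Y2: X3 (payoff 4); vs Y3: X2 (payoff -4).
Agent 2's best responses — vs X1: Y2 (payoff 6); vs X2: Y2 (payoff 6); vs X3: Y3 (payoff 7).
No cell has both players best-responding. For instance, Agent 1's best reply to Y3 is X2, but against X2 Agent 2 prefers Y2 over Y3.

None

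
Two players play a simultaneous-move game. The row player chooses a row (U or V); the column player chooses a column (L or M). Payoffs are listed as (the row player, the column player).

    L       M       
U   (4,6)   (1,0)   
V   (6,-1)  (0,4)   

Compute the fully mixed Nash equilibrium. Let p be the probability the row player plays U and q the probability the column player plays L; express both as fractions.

In a mixed NE each player is indifferent between their pure strategies, so the opponent's mix sets the indifference.
The column player indifferent between L and M: p·6 + (1−p)·(-1) = p·0 + (1−p)·4 ⟹ (-1) + 7p = 4 + (-4)p ⟹ p = 5/11.
The row player indifferent between U and V: q·4 + (1−q)·1 = q·6 + (1−q)·0 ⟹ 1 + 3q = 0 + 6q ⟹ q = 1/3.

p = 5/11, q = 1/3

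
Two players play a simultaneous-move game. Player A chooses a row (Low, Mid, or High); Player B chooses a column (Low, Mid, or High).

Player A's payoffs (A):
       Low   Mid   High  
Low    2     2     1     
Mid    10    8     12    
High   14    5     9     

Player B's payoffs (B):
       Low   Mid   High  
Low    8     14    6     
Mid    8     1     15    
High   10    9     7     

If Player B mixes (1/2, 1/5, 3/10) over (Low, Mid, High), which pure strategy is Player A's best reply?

High

Player A's best reply maximizes expected payoff against the mix.
Low: (1/2)·2 + (1/5)·2 + (3/10)·1 = 17/10
Mid: (1/2)·10 + (1/5)·8 + (3/10)·12 = 51/5
High: (1/2)·14 + (1/5)·5 + (3/10)·9 = 107/10
Highest expected payoff is 107/10, from High.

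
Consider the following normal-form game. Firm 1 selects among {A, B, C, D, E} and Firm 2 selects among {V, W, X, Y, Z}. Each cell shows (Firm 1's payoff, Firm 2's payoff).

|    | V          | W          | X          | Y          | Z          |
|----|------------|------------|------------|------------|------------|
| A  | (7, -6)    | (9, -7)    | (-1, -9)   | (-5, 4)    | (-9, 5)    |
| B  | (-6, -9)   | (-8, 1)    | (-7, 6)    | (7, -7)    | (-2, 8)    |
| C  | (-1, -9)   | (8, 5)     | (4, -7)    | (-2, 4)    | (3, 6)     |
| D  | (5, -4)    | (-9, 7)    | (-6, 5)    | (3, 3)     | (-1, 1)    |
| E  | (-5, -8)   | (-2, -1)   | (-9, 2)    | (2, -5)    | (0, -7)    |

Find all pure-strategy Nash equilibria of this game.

A profile is a Nash equilibrium when each player is best-responding to the other.
Firm 1's best responses — vs V: A (payoff 7); vs W: A (payoff 9); vs X: C (payoff 4); vs Y: B (payoff 7); vs Z: C (payoff 3).
Firm 2's best responses — vs A: Z (payoff 5); vs B: Z (payoff 8); vs C: Z (payoff 6); vs D: W (payoff 7); vs E: X (payoff 2).
The only mutual best response is (C, Z); neither player gains by switching there.

(C, Z)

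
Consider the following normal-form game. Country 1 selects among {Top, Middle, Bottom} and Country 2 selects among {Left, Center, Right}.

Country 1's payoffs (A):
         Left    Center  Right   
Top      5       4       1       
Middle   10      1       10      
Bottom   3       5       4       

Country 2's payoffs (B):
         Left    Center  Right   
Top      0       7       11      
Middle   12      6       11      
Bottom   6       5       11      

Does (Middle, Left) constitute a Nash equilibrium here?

Holding Country 2 at Left: Country 1 gets 10 from Middle, versus 5 from Top, 3 from Bottom. No profitable deviation for Country 1.
Holding Country 1 at Middle: Country 2 gets 12 from Left, versus 6 from Center, 11 from Right. No profitable deviation for Country 2 either.

Yes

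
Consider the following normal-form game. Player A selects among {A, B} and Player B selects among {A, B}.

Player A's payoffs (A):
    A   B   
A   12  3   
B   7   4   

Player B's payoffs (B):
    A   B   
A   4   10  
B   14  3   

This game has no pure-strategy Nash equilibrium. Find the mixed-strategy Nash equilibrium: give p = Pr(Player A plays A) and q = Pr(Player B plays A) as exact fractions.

p = 11/17, q = 1/6

In a mixed NE each player is indifferent between their pure strategies, so the opponent's mix sets the indifference.
Player B indifferent between A and B: p·4 + (1−p)·14 = p·10 + (1−p)·3 ⟹ 14 + (-10)p = 3 + 7p ⟹ p = 11/17.
Player A indifferent between A and B: q·12 + (1−q)·3 = q·7 + (1−q)·4 ⟹ 3 + 9q = 4 + 3q ⟹ q = 1/6.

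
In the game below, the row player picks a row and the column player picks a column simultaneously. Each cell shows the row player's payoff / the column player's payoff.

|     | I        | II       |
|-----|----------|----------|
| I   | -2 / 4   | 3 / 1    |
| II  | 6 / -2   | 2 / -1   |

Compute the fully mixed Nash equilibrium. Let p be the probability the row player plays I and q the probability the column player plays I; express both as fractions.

p = 1/4, q = 1/9

In a mixed NE each player is indifferent between their pure strategies, so the opponent's mix sets the indifference.
The column player indifferent between I and II: p·4 + (1−p)·(-2) = p·1 + (1−p)·(-1) ⟹ (-2) + 6p = (-1) + 2p ⟹ p = 1/4.
The row player indifferent between I and II: q·(-2) + (1−q)·3 = q·6 + (1−q)·2 ⟹ 3 + (-5)q = 2 + 4q ⟹ q = 1/9.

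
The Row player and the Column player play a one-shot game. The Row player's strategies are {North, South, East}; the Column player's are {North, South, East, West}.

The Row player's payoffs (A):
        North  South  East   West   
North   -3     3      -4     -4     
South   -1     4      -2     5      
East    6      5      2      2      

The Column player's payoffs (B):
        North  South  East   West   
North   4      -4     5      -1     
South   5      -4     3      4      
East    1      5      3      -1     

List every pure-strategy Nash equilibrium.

Find each player's best response to every opponent strategy; NE are the intersections.
The Row player's best responses — vs North: East (payoff 6); vs South: East (payoff 5); vs East: East (payoff 2); vs West: South (payoff 5).
The Column player's best responses — vs North: East (payoff 5); vs South: North (payoff 5); vs East: South (payoff 5).
The only mutual best response is (East, South); neither player gains by switching there.

(East, South)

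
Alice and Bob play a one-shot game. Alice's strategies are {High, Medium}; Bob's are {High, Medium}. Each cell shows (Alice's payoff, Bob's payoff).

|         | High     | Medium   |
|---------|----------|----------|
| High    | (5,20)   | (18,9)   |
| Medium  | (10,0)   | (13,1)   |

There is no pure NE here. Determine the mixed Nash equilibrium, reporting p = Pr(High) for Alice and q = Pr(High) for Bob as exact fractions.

In a mixed NE each player is indifferent between their pure strategies, so the opponent's mix sets the indifference.
Bob indifferent between High and Medium: p·20 + (1−p)·0 = p·9 + (1−p)·1 ⟹ 0 + 20p = 1 + 8p ⟹ p = 1/12.
Alice indifferent between High and Medium: q·5 + (1−q)·18 = q·10 + (1−q)·13 ⟹ 18 + (-13)q = 13 + (-3)q ⟹ q = 1/2.

p = 1/12, q = 1/2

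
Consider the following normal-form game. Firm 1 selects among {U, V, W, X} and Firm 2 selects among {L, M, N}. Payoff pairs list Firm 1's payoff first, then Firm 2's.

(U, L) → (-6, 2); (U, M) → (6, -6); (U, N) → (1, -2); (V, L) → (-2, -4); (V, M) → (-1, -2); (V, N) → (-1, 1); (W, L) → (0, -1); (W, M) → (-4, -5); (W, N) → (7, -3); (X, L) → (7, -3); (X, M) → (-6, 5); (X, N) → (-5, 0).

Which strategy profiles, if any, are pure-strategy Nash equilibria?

Find each player's best response to every opponent strategy; NE are the intersections.
Firm 1's best responses — vs L: X (payoff 7); vs M: U (payoff 6); vs N: W (payoff 7).
Firm 2's best responses — vs U: L (payoff 2); vs V: N (payoff 1); vs W: L (payoff -1); vs X: M (payoff 5).
No cell has both players best-responding. For instance, Firm 1's best reply to L is X, but against X Firm 2 prefers M over L.

No pure-strategy Nash equilibrium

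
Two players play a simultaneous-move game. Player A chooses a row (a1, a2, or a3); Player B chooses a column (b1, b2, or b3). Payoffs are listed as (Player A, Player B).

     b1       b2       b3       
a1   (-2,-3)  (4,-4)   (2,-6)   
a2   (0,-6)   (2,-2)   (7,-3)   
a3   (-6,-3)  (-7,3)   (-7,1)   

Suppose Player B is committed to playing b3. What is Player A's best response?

a2

With Player B fixed at b3, Player A's payoffs are: a1 → 2, a2 → 7, a3 → -7.
The maximum is 7, achieved by a2.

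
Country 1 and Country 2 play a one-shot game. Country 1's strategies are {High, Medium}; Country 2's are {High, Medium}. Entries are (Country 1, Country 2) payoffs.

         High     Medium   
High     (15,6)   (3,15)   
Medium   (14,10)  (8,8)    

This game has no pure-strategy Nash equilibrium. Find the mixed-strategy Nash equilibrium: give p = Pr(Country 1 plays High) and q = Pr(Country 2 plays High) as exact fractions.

p = 2/11, q = 5/6

In a mixed NE each player is indifferent between their pure strategies, so the opponent's mix sets the indifference.
Country 2 indifferent between High and Medium: p·6 + (1−p)·10 = p·15 + (1−p)·8 ⟹ 10 + (-4)p = 8 + 7p ⟹ p = 2/11.
Country 1 indifferent between High and Medium: q·15 + (1−q)·3 = q·14 + (1−q)·8 ⟹ 3 + 12q = 8 + 6q ⟹ q = 5/6.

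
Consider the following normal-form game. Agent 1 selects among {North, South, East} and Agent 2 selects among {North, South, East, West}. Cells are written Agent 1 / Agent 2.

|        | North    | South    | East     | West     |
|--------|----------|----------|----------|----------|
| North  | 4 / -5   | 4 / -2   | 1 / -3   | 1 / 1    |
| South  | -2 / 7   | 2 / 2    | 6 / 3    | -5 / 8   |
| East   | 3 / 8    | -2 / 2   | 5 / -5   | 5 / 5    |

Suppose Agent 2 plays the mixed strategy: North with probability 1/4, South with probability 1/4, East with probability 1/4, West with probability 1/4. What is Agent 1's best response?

Compute Agent 1's expected payoff from each pure strategy against the given mix.
North: (1/4)·4 + (1/4)·4 + (1/4)·1 + (1/4)·1 = 5/2
South: (1/4)·(-2) + (1/4)·2 + (1/4)·6 + (1/4)·(-5) = 1/4
East: (1/4)·3 + (1/4)·(-2) + (1/4)·5 + (1/4)·5 = 11/4
Highest expected payoff is 11/4, from East.

East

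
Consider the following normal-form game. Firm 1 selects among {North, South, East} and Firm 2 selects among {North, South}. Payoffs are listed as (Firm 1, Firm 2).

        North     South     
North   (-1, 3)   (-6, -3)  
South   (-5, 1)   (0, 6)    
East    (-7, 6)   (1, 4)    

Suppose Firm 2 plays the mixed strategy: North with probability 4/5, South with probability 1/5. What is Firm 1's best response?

North

Firm 1's best reply maximizes expected payoff against the mix.
North: (4/5)·(-1) + (1/5)·(-6) = -2
South: (4/5)·(-5) + (1/5)·0 = -4
East: (4/5)·(-7) + (1/5)·1 = -27/5
Highest expected payoff is -2, from North.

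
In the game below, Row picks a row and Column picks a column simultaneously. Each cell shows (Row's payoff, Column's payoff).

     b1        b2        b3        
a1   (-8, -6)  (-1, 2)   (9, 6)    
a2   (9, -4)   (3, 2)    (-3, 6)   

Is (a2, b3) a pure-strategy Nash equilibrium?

No

Holding Column at b3: Row gets -3 from a2 but could get 9 by switching to a1. Row has a profitable deviation.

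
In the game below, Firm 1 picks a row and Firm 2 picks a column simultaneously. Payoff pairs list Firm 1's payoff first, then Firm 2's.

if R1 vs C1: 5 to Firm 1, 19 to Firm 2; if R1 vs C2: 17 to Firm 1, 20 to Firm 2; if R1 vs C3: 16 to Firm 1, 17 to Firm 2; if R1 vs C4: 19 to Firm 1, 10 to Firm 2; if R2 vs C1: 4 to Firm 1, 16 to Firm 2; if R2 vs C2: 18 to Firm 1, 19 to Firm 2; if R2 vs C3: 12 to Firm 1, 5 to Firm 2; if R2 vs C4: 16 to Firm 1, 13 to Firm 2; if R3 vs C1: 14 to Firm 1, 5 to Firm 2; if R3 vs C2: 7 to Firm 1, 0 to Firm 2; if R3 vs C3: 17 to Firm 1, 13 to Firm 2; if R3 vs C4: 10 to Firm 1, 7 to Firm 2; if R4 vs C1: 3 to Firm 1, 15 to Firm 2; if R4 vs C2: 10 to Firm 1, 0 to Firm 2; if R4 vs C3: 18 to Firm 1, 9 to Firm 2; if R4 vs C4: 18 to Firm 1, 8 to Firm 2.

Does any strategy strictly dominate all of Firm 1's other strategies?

A strategy is strictly dominant if it gives Firm 1 a strictly higher payoff than every other strategy, against every choice by the opponent.
R1 is not dominant: against C1, R3 gives 14 > 5.
R2 is not dominant: against C1, R1 gives 5 > 4.
R3 is not dominant: against C2, R1 gives 17 > 7.
R4 is not dominant: against C1, R1 gives 5 > 3.
No single strategy is best against every opponent action.

No strictly dominant strategy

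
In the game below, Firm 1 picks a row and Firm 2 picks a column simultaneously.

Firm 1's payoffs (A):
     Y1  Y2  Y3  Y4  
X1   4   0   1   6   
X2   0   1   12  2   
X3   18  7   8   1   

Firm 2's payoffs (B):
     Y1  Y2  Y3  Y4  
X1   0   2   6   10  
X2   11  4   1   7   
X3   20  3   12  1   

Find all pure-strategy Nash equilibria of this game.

(X1, Y4) and (X3, Y1)

A profile is a Nash equilibrium when each player is best-responding to the other.
Firm 1's best responses — vs Y1: X3 (payoff 18); vs Y2: X3 (payoff 7); vs Y3: X2 (payoff 12); vs Y4: X1 (payoff 6).
Firm 2's best responses — vs X1: Y4 (payoff 10); vs X2: Y1 (payoff 11); vs X3: Y1 (payoff 20).
Mutual best responses occur at (X1, Y4) and (X3, Y1); at each, neither player gains by switching.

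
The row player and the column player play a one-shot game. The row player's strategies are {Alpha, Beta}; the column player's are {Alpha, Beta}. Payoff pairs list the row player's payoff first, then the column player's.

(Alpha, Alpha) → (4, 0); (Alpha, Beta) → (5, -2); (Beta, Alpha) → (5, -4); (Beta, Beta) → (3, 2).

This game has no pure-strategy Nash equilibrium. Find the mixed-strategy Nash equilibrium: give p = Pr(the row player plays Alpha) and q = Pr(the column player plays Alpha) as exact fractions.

Each player's mixing probability is pinned down by making the *other* player indifferent.
The column player indifferent between Alpha and Beta: p·0 + (1−p)·(-4) = p·(-2) + (1−p)·2 ⟹ (-4) + 4p = 2 + (-4)p ⟹ p = 3/4.
The row player indifferent between Alpha and Beta: q·4 + (1−q)·5 = q·5 + (1−q)·3 ⟹ 5 + (-1)q = 3 + 2q ⟹ q = 2/3.

p = 3/4, q = 2/3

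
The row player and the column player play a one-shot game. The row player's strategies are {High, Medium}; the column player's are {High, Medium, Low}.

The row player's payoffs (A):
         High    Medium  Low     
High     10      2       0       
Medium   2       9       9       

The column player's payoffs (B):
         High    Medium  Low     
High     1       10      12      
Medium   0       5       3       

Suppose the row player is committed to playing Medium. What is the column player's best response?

With the row player fixed at Medium, the column player's payoffs are: High → 0, Medium → 5, Low → 3.
The maximum is 5, achieved by Medium.

Medium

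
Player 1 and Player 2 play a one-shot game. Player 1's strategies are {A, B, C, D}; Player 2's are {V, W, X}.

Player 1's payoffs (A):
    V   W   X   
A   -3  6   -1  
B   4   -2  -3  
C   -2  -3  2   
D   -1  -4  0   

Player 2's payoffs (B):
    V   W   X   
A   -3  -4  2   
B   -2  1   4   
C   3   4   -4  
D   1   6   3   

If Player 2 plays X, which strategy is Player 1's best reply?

C

With Player 2 fixed at X, Player 1's payoffs are: A → -1, B → -3, C → 2, D → 0.
The maximum is 2, achieved by C.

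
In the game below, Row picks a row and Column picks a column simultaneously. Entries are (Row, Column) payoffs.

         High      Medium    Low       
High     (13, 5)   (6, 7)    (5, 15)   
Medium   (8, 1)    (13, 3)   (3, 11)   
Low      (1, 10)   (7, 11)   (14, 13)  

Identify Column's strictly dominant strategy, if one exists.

Low

A strategy is strictly dominant if it gives Column a strictly higher payoff than every other strategy, against every choice by the opponent.
Low strictly dominates: vs High: 15 > each of {5, 7}; vs Medium: 11 > each of {1, 3}; vs Low: 13 > each of {10, 11}.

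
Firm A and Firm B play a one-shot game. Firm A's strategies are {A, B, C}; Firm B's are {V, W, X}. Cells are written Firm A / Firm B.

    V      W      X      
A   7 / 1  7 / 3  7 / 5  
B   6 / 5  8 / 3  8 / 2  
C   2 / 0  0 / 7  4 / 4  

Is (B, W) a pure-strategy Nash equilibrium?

No

Holding Firm B at W: Firm A gets 8 from B, versus 7 from A, 0 from C. No profitable deviation for Firm A.
Holding Firm A at B: Firm B gets 3 from W but could get 5 by switching to V. Firm B has a profitable deviation.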